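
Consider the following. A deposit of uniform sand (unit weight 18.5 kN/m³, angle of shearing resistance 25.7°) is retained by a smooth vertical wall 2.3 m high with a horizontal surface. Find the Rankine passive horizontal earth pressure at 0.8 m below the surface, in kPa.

K_p = (1 + sin φ)/(1 − sin φ) = 2.531.
σ_h = K_p γ z = 2.531 × 18.5 × 0.8 = 37.47 kPa.

37.5 kPa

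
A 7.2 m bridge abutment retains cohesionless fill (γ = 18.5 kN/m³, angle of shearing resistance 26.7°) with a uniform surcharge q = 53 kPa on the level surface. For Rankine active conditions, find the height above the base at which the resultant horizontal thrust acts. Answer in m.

K_a = 0.3800.
Triangular part P₁ = ½K_aγH² = 182.2 at H/3 = 2.400 m; rectangular part P₂ = K_a q H = 145.0 at H/2 = 3.600 m.
ȳ = (P₁·2.400 + P₂·3.600)/(P₁+P₂) = 2.932 m.

2.93 m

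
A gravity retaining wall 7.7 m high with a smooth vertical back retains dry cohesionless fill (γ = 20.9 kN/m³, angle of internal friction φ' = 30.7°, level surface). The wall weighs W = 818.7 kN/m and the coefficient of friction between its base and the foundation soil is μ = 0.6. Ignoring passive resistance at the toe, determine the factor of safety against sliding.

2.45

K_a = tan²(45° − 30.7°/2) = 0.3240.
P_a = ½K_aγH² = 0.5×0.3240×20.9×7.7² = 200.8 kN/m, acting at H/3 = 2.567 m above the base.
FS_sliding = μW / P_a = 0.6×818.7 / 200.8 = 2.447.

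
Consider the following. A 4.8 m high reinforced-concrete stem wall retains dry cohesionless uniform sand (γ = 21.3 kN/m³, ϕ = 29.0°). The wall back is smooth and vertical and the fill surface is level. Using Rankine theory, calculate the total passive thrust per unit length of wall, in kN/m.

707 kN/m

K_p = tan²(45° + φ/2) = 2.882.
P_p = ½ K_p γ H² = 0.5 × 2.882 × 21.3 × 4.8² = 707.2 kN/m.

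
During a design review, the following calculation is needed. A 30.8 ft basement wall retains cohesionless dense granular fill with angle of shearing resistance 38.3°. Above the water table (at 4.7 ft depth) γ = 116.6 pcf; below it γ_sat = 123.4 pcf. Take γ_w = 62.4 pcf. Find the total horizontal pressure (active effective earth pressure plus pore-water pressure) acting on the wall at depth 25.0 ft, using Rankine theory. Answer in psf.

1690 psf

K_a = (1 − sin φ)/(1 + sin φ) = 0.2347.
γ' = 123.4 − 62.4 = 61.00 pcf.
Effective vertical stress at 25.0 ft: σ'_v = 116.6×4.7 + 61.00×20.3 = 1786 psf.
σ'_h = K_a σ'_v = 0.2347 × 1786 = 419.3 psf; u = γ_w × 20.3 = 1267 psf.
Total σ_h = 419.3 + 1267 = 1686 psf.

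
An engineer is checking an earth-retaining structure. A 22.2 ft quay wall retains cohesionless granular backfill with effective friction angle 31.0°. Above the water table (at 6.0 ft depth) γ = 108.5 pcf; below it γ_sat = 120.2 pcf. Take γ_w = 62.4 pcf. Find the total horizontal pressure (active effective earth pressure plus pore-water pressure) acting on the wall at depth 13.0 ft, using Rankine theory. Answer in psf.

K_a = (1 − sin φ)/(1 + sin φ) = 0.3201.
γ' = 120.2 − 62.4 = 57.80 pcf.
Effective vertical stress at 13.0 ft: σ'_v = 108.5×6.0 + 57.80×7.00 = 1056 psf.
σ'_h = K_a σ'_v = 0.3201 × 1056 = 337.9 psf; u = γ_w × 7.00 = 436.8 psf.
Total σ_h = 337.9 + 436.8 = 774.7 psf.

775 psf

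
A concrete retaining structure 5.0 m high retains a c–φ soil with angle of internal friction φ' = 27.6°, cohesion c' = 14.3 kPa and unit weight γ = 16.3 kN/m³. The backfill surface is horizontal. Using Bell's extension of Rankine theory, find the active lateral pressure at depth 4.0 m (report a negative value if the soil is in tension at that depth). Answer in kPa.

K_a = (1 − sin φ)/(1 + sin φ) = 0.3668.
σ_a = K_a γ z − 2c√K_a = 0.3668×16.3×4.0 − 2×14.3×0.6056 = 6.593 kPa.

6.59 kPa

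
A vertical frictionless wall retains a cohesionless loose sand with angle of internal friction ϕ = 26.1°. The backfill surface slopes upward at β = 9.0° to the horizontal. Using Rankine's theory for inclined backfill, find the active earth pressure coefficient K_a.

K_a = cos β · (cos β − √(cos²β − cos²φ)) / (cos β + √(cos²β − cos²φ)).
cos β = 0.9877, cos φ = 0.8980, √(cos²β − cos²φ) = 0.4112.
K_a = 0.9877 × (0.9877 − 0.4112)/(0.9877 + 0.4112) = 0.4070.

0.407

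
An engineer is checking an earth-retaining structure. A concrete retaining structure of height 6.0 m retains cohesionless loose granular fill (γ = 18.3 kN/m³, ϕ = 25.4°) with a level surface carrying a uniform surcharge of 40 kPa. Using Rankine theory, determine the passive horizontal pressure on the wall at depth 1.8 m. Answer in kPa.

K_p = (1 + sin φ)/(1 − sin φ) = 2.502.
σ_v = γz + q = 18.3 × 1.8 + 40 = 72.94 kPa.
σ_h = K_p σ_v = 2.502 × 72.94 = 182.5 kPa.

183 kPa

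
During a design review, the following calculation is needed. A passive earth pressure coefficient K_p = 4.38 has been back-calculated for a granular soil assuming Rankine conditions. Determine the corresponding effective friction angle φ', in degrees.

K_p = (1+sin φ)/(1−sin φ) ⇒ sin φ = (K_p − 1)/(K_p + 1) = 0.6283.
φ = arcsin(0.6283) = 38.92°.

38.9°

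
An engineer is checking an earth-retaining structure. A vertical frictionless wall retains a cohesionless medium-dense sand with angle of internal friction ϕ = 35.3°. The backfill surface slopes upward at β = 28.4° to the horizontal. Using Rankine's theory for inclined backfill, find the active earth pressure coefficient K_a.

K_a = cos β · (cos β − √(cos²β − cos²φ)) / (cos β + √(cos²β − cos²φ)).
cos β = 0.8796, cos φ = 0.8161, √(cos²β − cos²φ) = 0.3282.
K_a = 0.8796 × (0.8796 − 0.3282)/(0.8796 + 0.3282) = 0.4016.

0.402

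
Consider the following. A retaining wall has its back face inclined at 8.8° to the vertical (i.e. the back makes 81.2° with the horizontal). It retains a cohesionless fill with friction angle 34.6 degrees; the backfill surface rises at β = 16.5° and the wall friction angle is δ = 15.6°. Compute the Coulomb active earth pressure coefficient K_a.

K_a = sin²(α+φ) / [sin²α · sin(α−δ) · (1 + √{sin(φ+δ)sin(φ−β) / (sin(α−δ)sin(α+β))})²].
With α = 81.2°, φ = 34.6°, δ = 15.6°, β = 16.5°: K_a = 0.3975.

0.397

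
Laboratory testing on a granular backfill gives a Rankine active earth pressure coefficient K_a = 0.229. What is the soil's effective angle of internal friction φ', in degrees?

38.9°

K_a = tan²(45° − φ/2) ⇒ 45° − φ/2 = arctan(√0.229) = 25.57°.
φ = 2(45° − 25.57°) = 38.85°.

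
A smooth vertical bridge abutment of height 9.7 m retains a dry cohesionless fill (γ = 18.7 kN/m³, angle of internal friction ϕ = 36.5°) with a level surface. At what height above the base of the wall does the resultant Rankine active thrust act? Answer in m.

3.23 m

K_a = 0.2541.
The pressure distribution is triangular, so the resultant acts at H/3 above the base = 9.7/3 = 3.233 m.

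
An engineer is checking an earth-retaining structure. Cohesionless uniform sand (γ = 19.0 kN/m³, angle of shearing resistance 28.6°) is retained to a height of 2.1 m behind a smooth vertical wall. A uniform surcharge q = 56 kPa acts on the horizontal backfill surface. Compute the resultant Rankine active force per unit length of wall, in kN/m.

K_a = tan²(45° − φ/2) = 0.3525.
Soil triangle: ½ K_a γ H² = 0.5×0.3525×19.0×2.1² = 14.77 kN/m.
Surcharge rectangle: K_a q H = 0.3525×56×2.1 = 41.46 kN/m.
Total = 14.77 + 41.46 = 56.23 kN/m.

56.2 kN/m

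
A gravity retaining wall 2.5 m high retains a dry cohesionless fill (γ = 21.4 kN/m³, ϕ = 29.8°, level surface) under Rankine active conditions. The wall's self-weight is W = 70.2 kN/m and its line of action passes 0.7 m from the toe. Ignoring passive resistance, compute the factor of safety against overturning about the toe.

2.62

K_a = tan²(45° − 29.8°/2) = 0.3360.
P_a = ½K_aγH² = 0.5×0.3360×21.4×2.5² = 22.47 kN/m, acting at H/3 = 0.8333 m above the base.
Overturning moment M_o = P_a × H/3 = 22.47 × 0.8333 = 18.73.
Resisting moment M_r = W × 0.7 = 70.2 × 0.7 = 49.14.
FS_overturning = M_r/M_o = 49.14/18.73 = 2.624.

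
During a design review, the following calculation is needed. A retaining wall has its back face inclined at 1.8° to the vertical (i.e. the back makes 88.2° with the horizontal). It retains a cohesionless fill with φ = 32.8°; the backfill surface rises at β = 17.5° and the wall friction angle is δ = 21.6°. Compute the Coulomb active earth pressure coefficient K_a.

K_a = sin²(α+φ) / [sin²α · sin(α−δ) · (1 + √{sin(φ+δ)sin(φ−β) / (sin(α−δ)sin(α+β))})²].
With α = 88.2°, φ = 32.8°, δ = 21.6°, β = 17.5°: K_a = 0.3596.

0.360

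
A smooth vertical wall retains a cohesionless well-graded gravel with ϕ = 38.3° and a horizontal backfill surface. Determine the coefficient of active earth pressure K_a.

K_a = (1 − sin φ)/(1 + sin φ) = (1 − sin 38.3°)/(1 + sin 38.3°) = 0.2347.

0.235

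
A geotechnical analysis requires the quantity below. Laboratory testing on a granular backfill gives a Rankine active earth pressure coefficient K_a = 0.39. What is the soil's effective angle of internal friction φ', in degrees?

K_a = tan²(45° − φ/2) ⇒ 45° − φ/2 = arctan(√0.39) = 31.98°.
φ = 2(45° − 31.98°) = 26.03°.

26.0°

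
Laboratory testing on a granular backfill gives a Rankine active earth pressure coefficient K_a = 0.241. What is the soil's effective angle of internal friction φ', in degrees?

K_a = tan²(45° − φ/2) ⇒ 45° − φ/2 = arctan(√0.241) = 26.15°.
φ = 2(45° − 26.15°) = 37.71°.

37.7°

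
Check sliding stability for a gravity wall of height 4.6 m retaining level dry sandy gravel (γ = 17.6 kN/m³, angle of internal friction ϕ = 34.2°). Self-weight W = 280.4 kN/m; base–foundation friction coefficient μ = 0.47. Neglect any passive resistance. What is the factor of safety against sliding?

K_a = tan²(45° − 34.2°/2) = 0.2803.
P_a = ½K_aγH² = 0.5×0.2803×17.6×4.6² = 52.20 kN/m, acting at H/3 = 1.533 m above the base.
FS_sliding = μW / P_a = 0.47×280.4 / 52.20 = 2.525.

2.52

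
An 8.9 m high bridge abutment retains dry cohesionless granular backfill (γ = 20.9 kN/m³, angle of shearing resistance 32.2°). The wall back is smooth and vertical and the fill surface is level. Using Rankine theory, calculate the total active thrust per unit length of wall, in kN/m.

252 kN/m

K_a = tan²(45° − φ/2) = 0.3047.
P_a = ½ K_a γ H² = 0.5 × 0.3047 × 20.9 × 8.9² = 252.2 kN/m.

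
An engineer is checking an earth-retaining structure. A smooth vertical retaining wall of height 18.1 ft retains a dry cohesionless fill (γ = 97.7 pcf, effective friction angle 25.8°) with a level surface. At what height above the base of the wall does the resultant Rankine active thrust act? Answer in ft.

6.03 ft

K_a = 0.3935.
The pressure distribution is triangular, so the resultant acts at H/3 above the base = 18.1/3 = 6.033 ft.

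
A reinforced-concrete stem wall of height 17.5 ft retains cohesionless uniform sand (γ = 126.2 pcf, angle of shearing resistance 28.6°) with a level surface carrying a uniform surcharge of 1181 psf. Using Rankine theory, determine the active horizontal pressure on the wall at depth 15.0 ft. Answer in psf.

K_a = (1 − sin φ)/(1 + sin φ) = 0.3525.
σ_v = γz + q = 126.2 × 15.0 + 1181 = 3074 psf.
σ_h = K_a σ_v = 0.3525 × 3074 = 1084 psf.

1080 psf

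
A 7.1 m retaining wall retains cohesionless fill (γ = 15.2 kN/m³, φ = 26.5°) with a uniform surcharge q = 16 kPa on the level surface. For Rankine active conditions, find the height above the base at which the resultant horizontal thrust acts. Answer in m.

2.64 m

K_a = 0.3829.
Triangular part P₁ = ½K_aγH² = 146.7 at H/3 = 2.367 m; rectangular part P₂ = K_a q H = 43.50 at H/2 = 3.550 m.
ȳ = (P₁·2.367 + P₂·3.550)/(P₁+P₂) = 2.637 m.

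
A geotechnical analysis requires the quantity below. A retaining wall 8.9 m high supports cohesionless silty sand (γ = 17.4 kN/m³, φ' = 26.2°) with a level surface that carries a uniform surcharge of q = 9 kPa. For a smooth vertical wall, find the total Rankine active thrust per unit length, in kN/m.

K_a = tan²(45° − φ/2) = 0.3874.
Soil triangle: ½ K_a γ H² = 0.5×0.3874×17.4×8.9² = 267.0 kN/m.
Surcharge rectangle: K_a q H = 0.3874×9×8.9 = 31.03 kN/m.
Total = 267.0 + 31.03 = 298.0 kN/m.

298 kN/m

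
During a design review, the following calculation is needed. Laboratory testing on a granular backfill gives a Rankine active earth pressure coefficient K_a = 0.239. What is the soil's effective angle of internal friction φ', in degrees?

37.9°

K_a = tan²(45° − φ/2) ⇒ 45° − φ/2 = arctan(√0.239) = 26.05°.
φ = 2(45° − 26.05°) = 37.89°.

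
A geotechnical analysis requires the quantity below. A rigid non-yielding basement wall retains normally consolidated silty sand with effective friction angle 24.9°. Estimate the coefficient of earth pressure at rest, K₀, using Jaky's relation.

0.579

K₀ = 1 − sin φ' = 1 − sin 24.9° = 0.5790.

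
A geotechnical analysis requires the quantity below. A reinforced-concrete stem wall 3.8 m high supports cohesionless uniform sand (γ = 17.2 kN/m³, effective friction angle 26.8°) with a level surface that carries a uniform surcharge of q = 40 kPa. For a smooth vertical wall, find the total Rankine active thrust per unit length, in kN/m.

105 kN/m

K_a = tan²(45° − φ/2) = 0.3785.
Soil triangle: ½ K_a γ H² = 0.5×0.3785×17.2×3.8² = 47.00 kN/m.
Surcharge rectangle: K_a q H = 0.3785×40×3.8 = 57.53 kN/m.
Total = 47.00 + 57.53 = 104.5 kN/m.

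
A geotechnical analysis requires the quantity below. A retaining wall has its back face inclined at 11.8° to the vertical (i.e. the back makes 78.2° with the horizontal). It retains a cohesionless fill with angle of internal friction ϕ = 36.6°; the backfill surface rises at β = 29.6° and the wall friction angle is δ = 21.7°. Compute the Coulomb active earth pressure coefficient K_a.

0.556

K_a = sin²(α+φ) / [sin²α · sin(α−δ) · (1 + √{sin(φ+δ)sin(φ−β) / (sin(α−δ)sin(α+β))})²].
With α = 78.2°, φ = 36.6°, δ = 21.7°, β = 29.6°: K_a = 0.5565.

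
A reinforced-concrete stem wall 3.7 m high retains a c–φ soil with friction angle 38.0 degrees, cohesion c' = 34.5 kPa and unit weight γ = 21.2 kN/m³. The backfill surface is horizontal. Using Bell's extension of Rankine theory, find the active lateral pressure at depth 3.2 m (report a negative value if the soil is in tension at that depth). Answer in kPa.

K_a = (1 − sin φ)/(1 + sin φ) = 0.2379.
σ_a = K_a γ z − 2c√K_a = 0.2379×21.2×3.2 − 2×34.5×0.4877 = -17.52 kPa.

-17.5 kPa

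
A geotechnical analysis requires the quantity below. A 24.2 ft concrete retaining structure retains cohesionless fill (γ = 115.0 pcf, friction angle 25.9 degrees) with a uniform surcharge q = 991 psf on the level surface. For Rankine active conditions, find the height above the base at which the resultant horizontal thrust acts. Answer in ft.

K_a = 0.3920.
Triangular part P₁ = ½K_aγH² = 13200 at H/3 = 8.067 ft; rectangular part P₂ = K_a q H = 9401 at H/2 = 12.10 ft.
ȳ = (P₁·8.067 + P₂·12.10)/(P₁+P₂) = 9.744 ft.

9.74 ft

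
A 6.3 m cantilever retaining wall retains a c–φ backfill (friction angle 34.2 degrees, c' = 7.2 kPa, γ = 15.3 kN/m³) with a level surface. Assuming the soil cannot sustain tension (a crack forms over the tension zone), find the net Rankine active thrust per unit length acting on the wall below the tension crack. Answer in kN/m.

43.9 kN/m

K_a = 0.2803; √K_a = 0.5295.
Tension-crack depth z_c = 2c/(γ√K_a) = 2×7.2/(15.3×0.5295) = 1.778 m.
σ_a at base = K_a γ H − 2c√K_a = 0.2803×15.3×6.3 − 2×7.2×0.5295 = 19.40 kPa.
P_a = ½ × 19.40 × (H − z_c) = 0.5×19.40×4.522 = 43.86 kN/m.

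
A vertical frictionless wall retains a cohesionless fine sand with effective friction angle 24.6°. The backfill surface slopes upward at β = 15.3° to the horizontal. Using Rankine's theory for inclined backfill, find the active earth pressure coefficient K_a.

0.482

K_a = cos β · (cos β − √(cos²β − cos²φ)) / (cos β + √(cos²β − cos²φ)).
cos β = 0.9646, cos φ = 0.9092, √(cos²β − cos²φ) = 0.3220.
K_a = 0.9646 × (0.9646 − 0.3220)/(0.9646 + 0.3220) = 0.4818.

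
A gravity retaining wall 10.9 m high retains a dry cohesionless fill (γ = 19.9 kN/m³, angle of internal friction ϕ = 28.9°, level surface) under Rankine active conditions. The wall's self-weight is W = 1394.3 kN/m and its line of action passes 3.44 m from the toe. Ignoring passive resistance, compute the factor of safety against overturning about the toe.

K_a = tan²(45° − 28.9°/2) = 0.3484.
P_a = ½K_aγH² = 0.5×0.3484×19.9×10.9² = 411.8 kN/m, acting at H/3 = 3.633 m above the base.
Overturning moment M_o = P_a × H/3 = 411.8 × 3.633 = 1496.
Resisting moment M_r = W × 3.44 = 1394.3 × 3.44 = 4796.
FS_overturning = M_r/M_o = 4796/1496 = 3.206.

3.21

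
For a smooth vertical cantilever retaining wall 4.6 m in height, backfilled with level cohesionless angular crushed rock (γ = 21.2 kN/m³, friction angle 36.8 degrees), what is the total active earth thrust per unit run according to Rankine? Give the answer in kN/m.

K_a = tan²(45° − φ/2) = 0.2508.
P_a = ½ K_a γ H² = 0.5 × 0.2508 × 21.2 × 4.6² = 56.25 kN/m.

56.2 kN/m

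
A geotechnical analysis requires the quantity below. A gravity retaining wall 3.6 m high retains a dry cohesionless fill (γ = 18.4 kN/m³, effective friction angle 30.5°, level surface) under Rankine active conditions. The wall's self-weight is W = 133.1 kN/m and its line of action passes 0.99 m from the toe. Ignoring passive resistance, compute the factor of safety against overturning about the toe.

2.82

K_a = tan²(45° − 30.5°/2) = 0.3267.
P_a = ½K_aγH² = 0.5×0.3267×18.4×3.6² = 38.95 kN/m, acting at H/3 = 1.200 m above the base.
Overturning moment M_o = P_a × H/3 = 38.95 × 1.200 = 46.74.
Resisting moment M_r = W × 0.99 = 133.1 × 0.99 = 131.8.
FS_overturning = M_r/M_o = 131.8/46.74 = 2.819.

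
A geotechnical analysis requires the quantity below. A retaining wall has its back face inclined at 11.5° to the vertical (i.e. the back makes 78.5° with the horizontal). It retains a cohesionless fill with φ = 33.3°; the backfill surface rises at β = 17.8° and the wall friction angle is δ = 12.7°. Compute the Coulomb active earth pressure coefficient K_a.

0.461

K_a = sin²(α+φ) / [sin²α · sin(α−δ) · (1 + √{sin(φ+δ)sin(φ−β) / (sin(α−δ)sin(α+β))})²].
With α = 78.5°, φ = 33.3°, δ = 12.7°, β = 17.8°: K_a = 0.4615.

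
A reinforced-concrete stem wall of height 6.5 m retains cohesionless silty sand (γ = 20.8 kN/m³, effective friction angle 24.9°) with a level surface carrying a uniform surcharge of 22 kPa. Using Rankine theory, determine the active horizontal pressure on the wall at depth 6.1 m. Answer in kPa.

K_a = (1 − sin φ)/(1 + sin φ) = 0.4074.
σ_v = γz + q = 20.8 × 6.1 + 22 = 148.9 kPa.
σ_h = K_a σ_v = 0.4074 × 148.9 = 60.66 kPa.

60.7 kPa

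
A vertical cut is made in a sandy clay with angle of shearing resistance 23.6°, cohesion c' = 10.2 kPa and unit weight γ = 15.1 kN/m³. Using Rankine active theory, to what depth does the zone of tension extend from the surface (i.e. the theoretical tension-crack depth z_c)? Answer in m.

K_a = tan²(45° − 23.6°/2) = 0.4282; √K_a = 0.6544.
The active pressure is zero where K_a γ z = 2c√K_a, so z_c = 2c/(γ√K_a) = 2×10.2/(15.1×0.6544) = 2.065 m.

2.06 m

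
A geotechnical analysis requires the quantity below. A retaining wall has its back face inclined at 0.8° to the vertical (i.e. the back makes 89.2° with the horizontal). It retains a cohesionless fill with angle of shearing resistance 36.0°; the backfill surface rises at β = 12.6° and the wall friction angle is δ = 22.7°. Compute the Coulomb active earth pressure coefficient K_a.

K_a = sin²(α+φ) / [sin²α · sin(α−δ) · (1 + √{sin(φ+δ)sin(φ−β) / (sin(α−δ)sin(α+β))})²].
With α = 89.2°, φ = 36.0°, δ = 22.7°, β = 12.6°: K_a = 0.2793.

0.279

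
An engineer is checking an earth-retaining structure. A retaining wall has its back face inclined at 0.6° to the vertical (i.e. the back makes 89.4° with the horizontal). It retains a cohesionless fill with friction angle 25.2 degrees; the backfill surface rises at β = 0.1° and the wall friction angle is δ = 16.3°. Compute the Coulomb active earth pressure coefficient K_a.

0.363

K_a = sin²(α+φ) / [sin²α · sin(α−δ) · (1 + √{sin(φ+δ)sin(φ−β) / (sin(α−δ)sin(α+β))})²].
With α = 89.4°, φ = 25.2°, δ = 16.3°, β = 0.1°: K_a = 0.3634.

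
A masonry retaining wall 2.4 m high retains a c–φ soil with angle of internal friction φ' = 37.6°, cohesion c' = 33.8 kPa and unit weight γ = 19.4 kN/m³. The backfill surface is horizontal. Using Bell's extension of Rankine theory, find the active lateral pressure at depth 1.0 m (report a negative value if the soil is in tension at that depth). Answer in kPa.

-28.6 kPa

K_a = (1 − sin φ)/(1 + sin φ) = 0.2421.
σ_a = K_a γ z − 2c√K_a = 0.2421×19.4×1.0 − 2×33.8×0.4921 = -28.57 kPa.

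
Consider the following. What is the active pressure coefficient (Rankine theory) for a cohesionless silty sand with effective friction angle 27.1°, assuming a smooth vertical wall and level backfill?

0.374

K_a = tan²(45° − φ/2) = tan²(31.45°) = 0.3741.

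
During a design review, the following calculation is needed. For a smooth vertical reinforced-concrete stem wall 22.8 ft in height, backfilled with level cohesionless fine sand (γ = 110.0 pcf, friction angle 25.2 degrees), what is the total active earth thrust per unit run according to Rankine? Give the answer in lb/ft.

K_a = tan²(45° − φ/2) = 0.4027.
P_a = ½ K_a γ H² = 0.5 × 0.4027 × 110.0 × 22.8² = 11510 lb/ft.

11500 lb/ft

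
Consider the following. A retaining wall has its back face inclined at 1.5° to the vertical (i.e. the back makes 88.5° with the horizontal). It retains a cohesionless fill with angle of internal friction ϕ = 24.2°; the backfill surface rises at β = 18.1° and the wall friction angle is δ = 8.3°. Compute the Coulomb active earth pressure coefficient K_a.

0.557

K_a = sin²(α+φ) / [sin²α · sin(α−δ) · (1 + √{sin(φ+δ)sin(φ−β) / (sin(α−δ)sin(α+β))})²].
With α = 88.5°, φ = 24.2°, δ = 8.3°, β = 18.1°: K_a = 0.5568.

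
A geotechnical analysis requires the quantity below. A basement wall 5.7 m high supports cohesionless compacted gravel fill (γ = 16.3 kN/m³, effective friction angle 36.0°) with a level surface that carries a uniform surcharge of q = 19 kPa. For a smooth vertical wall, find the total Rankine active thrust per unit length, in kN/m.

K_a = tan²(45° − φ/2) = 0.2596.
Soil triangle: ½ K_a γ H² = 0.5×0.2596×16.3×5.7² = 68.74 kN/m.
Surcharge rectangle: K_a q H = 0.2596×19×5.7 = 28.12 kN/m.
Total = 68.74 + 28.12 = 96.86 kN/m.

96.9 kN/m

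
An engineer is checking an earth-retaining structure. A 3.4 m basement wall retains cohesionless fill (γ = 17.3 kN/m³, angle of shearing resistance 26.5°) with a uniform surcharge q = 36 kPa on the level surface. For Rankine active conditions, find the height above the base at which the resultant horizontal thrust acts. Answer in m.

1.45 m

K_a = 0.3829.
Triangular part P₁ = ½K_aγH² = 38.29 at H/3 = 1.133 m; rectangular part P₂ = K_a q H = 46.87 at H/2 = 1.700 m.
ȳ = (P₁·1.133 + P₂·1.700)/(P₁+P₂) = 1.445 m.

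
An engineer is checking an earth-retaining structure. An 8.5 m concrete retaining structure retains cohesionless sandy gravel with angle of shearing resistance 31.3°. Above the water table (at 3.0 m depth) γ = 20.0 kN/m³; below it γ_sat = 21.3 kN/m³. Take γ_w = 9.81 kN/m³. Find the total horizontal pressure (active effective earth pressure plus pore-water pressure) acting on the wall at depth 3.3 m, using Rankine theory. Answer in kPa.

K_a = (1 − sin φ)/(1 + sin φ) = 0.3162.
γ' = 21.3 − 9.81 = 11.49 kN/m³.
Effective vertical stress at 3.3 m: σ'_v = 20.0×3.0 + 11.49×0.300 = 63.45 kPa.
σ'_h = K_a σ'_v = 0.3162 × 63.45 = 20.06 kPa; u = γ_w × 0.300 = 2.943 kPa.
Total σ_h = 20.06 + 2.943 = 23.01 kPa.

23.0 kPa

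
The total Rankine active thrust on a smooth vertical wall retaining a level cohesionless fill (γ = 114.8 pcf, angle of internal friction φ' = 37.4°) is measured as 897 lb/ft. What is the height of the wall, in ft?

K_a = 0.2443. P_a = ½ K_a γ H² ⇒ H = √(2P_a/(K_a γ)).
H = √(2×897/(0.2443×114.8)) = 7.999 ft.

8.00 ft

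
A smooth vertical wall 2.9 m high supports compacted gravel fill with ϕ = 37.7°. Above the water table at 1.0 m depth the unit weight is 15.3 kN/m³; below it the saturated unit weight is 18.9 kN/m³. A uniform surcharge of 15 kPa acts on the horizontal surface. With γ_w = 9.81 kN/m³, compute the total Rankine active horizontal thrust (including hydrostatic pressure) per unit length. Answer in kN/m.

K_a = tan²(45° − φ/2) = 0.2411.
γ' = 18.9 − 9.81 = 9.090 kN/m³. h₂ = H − d_w = 1.9 m.
σ'_h: at surface K_a·q = 3.616; at WT K_a(q+γd_w) = 7.304; at base K_a(q+γd_w+γ'h₂) = 11.47 kPa.
P₁ = ½(3.616+7.304)×1.0 = 5.460; P₂ = ½(7.304+11.47)×1.9 = 17.83; P_w = ½γ_w h₂² = 17.71.
Total = 5.460+17.83+17.71 = 41.00 kN/m.

41.0 kN/m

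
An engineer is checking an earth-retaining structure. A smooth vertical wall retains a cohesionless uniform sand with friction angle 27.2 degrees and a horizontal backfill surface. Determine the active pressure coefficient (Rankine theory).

K_a = (1 − sin φ)/(1 + sin φ) = (1 − sin 27.2°)/(1 + sin 27.2°) = 0.3726.

0.373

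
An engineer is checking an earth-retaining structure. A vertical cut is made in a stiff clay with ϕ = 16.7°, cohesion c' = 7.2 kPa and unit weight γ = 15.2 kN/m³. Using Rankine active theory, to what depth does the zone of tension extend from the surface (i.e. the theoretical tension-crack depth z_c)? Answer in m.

K_a = tan²(45° − 16.7°/2) = 0.5536; √K_a = 0.7440.
The active pressure is zero where K_a γ z = 2c√K_a, so z_c = 2c/(γ√K_a) = 2×7.2/(15.2×0.7440) = 1.273 m.

1.27 m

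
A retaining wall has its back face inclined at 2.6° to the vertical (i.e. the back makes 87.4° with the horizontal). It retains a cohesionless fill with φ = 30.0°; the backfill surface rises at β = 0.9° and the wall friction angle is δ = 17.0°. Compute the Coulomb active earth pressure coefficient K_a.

K_a = sin²(α+φ) / [sin²α · sin(α−δ) · (1 + √{sin(φ+δ)sin(φ−β) / (sin(α−δ)sin(α+β))})²].
With α = 87.4°, φ = 30.0°, δ = 17.0°, β = 0.9°: K_a = 0.3216.

0.322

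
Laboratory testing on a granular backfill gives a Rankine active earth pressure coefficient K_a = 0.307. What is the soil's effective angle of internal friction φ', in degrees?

32.0°

K_a = tan²(45° − φ/2) ⇒ 45° − φ/2 = arctan(√0.307) = 28.99°.
φ = 2(45° − 28.99°) = 32.02°.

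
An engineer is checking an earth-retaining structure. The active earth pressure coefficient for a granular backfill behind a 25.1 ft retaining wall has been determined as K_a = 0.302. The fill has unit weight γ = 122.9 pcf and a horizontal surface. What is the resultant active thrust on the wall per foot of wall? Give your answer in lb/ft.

P = ½ K_a γ H² = 0.5 × 0.302 × 122.9 × 25.1² = 11690 lb/ft.

11700 lb/ft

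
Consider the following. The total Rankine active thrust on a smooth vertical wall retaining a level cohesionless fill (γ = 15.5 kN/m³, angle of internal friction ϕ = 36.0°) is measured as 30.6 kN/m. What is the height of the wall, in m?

K_a = 0.2596. P_a = ½ K_a γ H² ⇒ H = √(2P_a/(K_a γ)).
H = √(2×30.6/(0.2596×15.5)) = 3.900 m.

3.90 m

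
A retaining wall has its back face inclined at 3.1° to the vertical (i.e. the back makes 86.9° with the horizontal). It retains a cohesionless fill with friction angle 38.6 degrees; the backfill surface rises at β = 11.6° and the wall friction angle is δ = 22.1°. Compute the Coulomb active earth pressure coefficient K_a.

K_a = sin²(α+φ) / [sin²α · sin(α−δ) · (1 + √{sin(φ+δ)sin(φ−β) / (sin(α−δ)sin(α+β))})²].
With α = 86.9°, φ = 38.6°, δ = 22.1°, β = 11.6°: K_a = 0.2650.

0.265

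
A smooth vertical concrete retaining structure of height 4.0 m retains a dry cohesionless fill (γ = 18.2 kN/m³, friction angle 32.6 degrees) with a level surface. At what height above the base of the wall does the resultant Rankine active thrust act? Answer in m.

K_a = 0.2997.
The pressure distribution is triangular, so the resultant acts at H/3 above the base = 4.0/3 = 1.333 m.

1.33 m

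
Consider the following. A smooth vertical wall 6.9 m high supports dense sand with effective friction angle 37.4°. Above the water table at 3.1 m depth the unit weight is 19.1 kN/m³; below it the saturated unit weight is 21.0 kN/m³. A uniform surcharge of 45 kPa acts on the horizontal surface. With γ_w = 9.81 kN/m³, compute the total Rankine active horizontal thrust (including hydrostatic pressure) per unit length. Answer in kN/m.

K_a = tan²(45° − φ/2) = 0.2443.
γ' = 21.0 − 9.81 = 11.19 kN/m³. h₂ = H − d_w = 3.8 m.
σ'_h: at surface K_a·q = 10.99; at WT K_a(q+γd_w) = 25.45; at base K_a(q+γd_w+γ'h₂) = 35.84 kPa.
P₁ = ½(10.99+25.45)×3.1 = 56.49; P₂ = ½(25.45+35.84)×3.8 = 116.5; P_w = ½γ_w h₂² = 70.83.
Total = 56.49+116.5+70.83 = 243.8 kN/m.

244 kN/m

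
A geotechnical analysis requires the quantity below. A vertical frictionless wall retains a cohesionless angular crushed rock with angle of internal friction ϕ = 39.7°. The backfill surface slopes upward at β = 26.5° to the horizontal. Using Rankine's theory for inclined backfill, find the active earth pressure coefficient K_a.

0.290

K_a = cos β · (cos β − √(cos²β − cos²φ)) / (cos β + √(cos²β − cos²φ)).
cos β = 0.8949, cos φ = 0.7694, √(cos²β − cos²φ) = 0.4571.
K_a = 0.8949 × (0.8949 − 0.4571)/(0.8949 + 0.4571) = 0.2898.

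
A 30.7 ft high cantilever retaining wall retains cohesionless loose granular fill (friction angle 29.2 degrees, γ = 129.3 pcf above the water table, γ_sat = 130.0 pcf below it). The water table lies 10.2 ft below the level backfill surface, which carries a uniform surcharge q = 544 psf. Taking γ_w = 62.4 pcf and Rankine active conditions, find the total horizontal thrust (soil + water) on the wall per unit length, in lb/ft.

35400 lb/ft

K_a = tan²(45° − φ/2) = 0.3442.
γ' = 130.0 − 62.4 = 67.60 pcf. h₂ = H − d_w = 20.5 ft.
σ'_h: at surface K_a·q = 187.3; at WT K_a(q+γd_w) = 641.2; at base K_a(q+γd_w+γ'h₂) = 1118 psf.
P₁ = ½(187.3+641.2)×10.2 = 4225; P₂ = ½(641.2+1118)×20.5 = 18030; P_w = ½γ_w h₂² = 13110.
Total = 4225+18030+13110 = 35370 lb/ft.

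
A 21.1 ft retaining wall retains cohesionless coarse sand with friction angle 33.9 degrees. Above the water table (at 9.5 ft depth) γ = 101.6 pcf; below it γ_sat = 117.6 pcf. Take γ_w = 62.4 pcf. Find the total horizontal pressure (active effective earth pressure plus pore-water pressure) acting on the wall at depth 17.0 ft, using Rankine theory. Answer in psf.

K_a = (1 − sin φ)/(1 + sin φ) = 0.2839.
γ' = 117.6 − 62.4 = 55.20 pcf.
Effective vertical stress at 17.0 ft: σ'_v = 101.6×9.5 + 55.20×7.50 = 1379 psf.
σ'_h = K_a σ'_v = 0.2839 × 1379 = 391.6 psf; u = γ_w × 7.50 = 468.0 psf.
Total σ_h = 391.6 + 468.0 = 859.6 psf.

860 psf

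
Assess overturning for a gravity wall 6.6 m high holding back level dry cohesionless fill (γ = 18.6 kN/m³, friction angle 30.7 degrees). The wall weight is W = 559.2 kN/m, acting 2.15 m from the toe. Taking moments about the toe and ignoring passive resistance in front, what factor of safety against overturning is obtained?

4.16

K_a = tan²(45° − 30.7°/2) = 0.3240.
P_a = ½K_aγH² = 0.5×0.3240×18.6×6.6² = 131.3 kN/m, acting at H/3 = 2.200 m above the base.
Overturning moment M_o = P_a × H/3 = 131.3 × 2.200 = 288.8.
Resisting moment M_r = W × 2.15 = 559.2 × 2.15 = 1202.
FS_overturning = M_r/M_o = 1202/288.8 = 4.163.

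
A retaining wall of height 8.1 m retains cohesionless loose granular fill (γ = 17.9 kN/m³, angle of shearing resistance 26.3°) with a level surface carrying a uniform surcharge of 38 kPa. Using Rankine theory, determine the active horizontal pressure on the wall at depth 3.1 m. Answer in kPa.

36.1 kPa

K_a = (1 − sin φ)/(1 + sin φ) = 0.3859.
σ_v = γz + q = 17.9 × 3.1 + 38 = 93.49 kPa.
σ_h = K_a σ_v = 0.3859 × 93.49 = 36.08 kPa.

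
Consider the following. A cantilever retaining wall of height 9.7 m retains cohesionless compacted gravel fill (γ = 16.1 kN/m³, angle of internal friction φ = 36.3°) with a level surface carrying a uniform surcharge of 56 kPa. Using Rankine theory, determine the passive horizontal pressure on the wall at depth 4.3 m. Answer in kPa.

K_p = (1 + sin φ)/(1 − sin φ) = 3.902.
σ_v = γz + q = 16.1 × 4.3 + 56 = 125.2 kPa.
σ_h = K_p σ_v = 3.902 × 125.2 = 488.7 kPa.

489 kPa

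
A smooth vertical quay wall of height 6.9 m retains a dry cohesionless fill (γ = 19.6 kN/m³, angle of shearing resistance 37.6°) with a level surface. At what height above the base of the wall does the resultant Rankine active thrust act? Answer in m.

K_a = 0.2421.
The pressure distribution is triangular, so the resultant acts at H/3 above the base = 6.9/3 = 2.300 m.

2.30 m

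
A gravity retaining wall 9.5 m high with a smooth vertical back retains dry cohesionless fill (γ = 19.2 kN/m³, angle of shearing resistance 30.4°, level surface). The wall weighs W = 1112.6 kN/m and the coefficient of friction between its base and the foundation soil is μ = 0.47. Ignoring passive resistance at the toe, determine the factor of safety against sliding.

1.84

K_a = tan²(45° − 30.4°/2) = 0.3280.
P_a = ½K_aγH² = 0.5×0.3280×19.2×9.5² = 284.2 kN/m, acting at H/3 = 3.167 m above the base.
FS_sliding = μW / P_a = 0.47×1112.6 / 284.2 = 1.840.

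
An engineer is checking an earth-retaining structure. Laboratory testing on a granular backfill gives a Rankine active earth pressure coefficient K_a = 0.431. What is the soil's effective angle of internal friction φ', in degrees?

23.4°

K_a = tan²(45° − φ/2) ⇒ 45° − φ/2 = arctan(√0.431) = 33.29°.
φ = 2(45° − 33.29°) = 23.43°.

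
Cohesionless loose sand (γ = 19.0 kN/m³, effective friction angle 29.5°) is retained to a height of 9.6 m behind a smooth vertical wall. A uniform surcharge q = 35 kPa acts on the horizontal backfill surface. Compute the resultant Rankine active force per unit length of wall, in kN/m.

K_a = tan²(45° − φ/2) = 0.3401.
Soil triangle: ½ K_a γ H² = 0.5×0.3401×19.0×9.6² = 297.8 kN/m.
Surcharge rectangle: K_a q H = 0.3401×35×9.6 = 114.3 kN/m.
Total = 297.8 + 114.3 = 412.0 kN/m.

412 kN/m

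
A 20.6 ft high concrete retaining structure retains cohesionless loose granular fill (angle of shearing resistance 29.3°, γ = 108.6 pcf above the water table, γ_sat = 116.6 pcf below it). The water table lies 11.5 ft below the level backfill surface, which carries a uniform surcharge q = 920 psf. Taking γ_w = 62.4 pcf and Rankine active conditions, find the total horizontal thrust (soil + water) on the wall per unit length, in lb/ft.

16200 lb/ft

K_a = tan²(45° − φ/2) = 0.3428.
γ' = 116.6 − 62.4 = 54.20 pcf. h₂ = H − d_w = 9.1 ft.
σ'_h: at surface K_a·q = 315.4; at WT K_a(q+γd_w) = 743.6; at base K_a(q+γd_w+γ'h₂) = 912.7 psf.
P₁ = ½(315.4+743.6)×11.5 = 6089; P₂ = ½(743.6+912.7)×9.1 = 7536; P_w = ½γ_w h₂² = 2584.
Total = 6089+7536+2584 = 16210 lb/ft.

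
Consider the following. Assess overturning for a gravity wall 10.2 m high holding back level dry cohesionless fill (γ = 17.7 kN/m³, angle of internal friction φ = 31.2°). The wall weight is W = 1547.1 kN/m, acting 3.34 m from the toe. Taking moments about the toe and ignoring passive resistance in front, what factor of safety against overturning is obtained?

5.20

K_a = tan²(45° − 31.2°/2) = 0.3175.
P_a = ½K_aγH² = 0.5×0.3175×17.7×10.2² = 292.3 kN/m, acting at H/3 = 3.400 m above the base.
Overturning moment M_o = P_a × H/3 = 292.3 × 3.400 = 994.0.
Resisting moment M_r = W × 3.34 = 1547.1 × 3.34 = 5167.
FS_overturning = M_r/M_o = 5167/994.0 = 5.199.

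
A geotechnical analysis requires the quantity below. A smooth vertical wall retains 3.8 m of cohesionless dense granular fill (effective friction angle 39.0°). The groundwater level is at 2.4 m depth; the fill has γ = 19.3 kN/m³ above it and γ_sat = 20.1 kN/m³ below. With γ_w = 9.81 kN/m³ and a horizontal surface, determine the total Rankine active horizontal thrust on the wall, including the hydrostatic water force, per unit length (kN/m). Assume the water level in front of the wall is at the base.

39.3 kN/m

K_a = tan²(45° − φ/2) = 0.2275.
γ' = 20.1 − 9.81 = 10.29 kN/m³. Depth below WT = 1.4 m.
σ'_h at WT = K_a γ d_w = 10.54 kPa; at base = 10.54 + K_a γ' × 1.4 = 13.82 kPa.
P₁ (0–2.4 m) = ½×10.54×2.4 = 12.65. P₂ (2.4–3.8 m) = ½(10.54+13.82)×1.4 = 17.05.
P_w = ½ γ_w h₂² = 0.5×9.81×1.4² = 9.614. Total = 12.65+17.05+9.614 = 39.31 kN/m.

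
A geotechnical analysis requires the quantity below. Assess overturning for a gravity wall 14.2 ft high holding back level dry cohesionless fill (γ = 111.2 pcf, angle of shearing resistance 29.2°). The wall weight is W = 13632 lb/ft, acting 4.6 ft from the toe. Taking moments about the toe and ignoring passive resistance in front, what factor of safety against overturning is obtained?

K_a = tan²(45° − 29.2°/2) = 0.3442.
P_a = ½K_aγH² = 0.5×0.3442×111.2×14.2² = 3859 lb/ft, acting at H/3 = 4.733 ft above the base.
Overturning moment M_o = P_a × H/3 = 3859 × 4.733 = 18270.
Resisting moment M_r = W × 4.6 = 13632 × 4.6 = 62710.
FS_overturning = M_r/M_o = 62710/18270 = 3.433.

3.43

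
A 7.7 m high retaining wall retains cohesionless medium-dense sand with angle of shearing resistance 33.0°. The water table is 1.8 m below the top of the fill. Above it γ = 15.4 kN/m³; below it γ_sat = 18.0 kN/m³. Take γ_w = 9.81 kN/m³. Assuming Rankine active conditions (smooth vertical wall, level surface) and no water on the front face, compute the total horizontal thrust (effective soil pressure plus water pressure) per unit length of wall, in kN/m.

268 kN/m

K_a = tan²(45° − φ/2) = 0.2948.
γ' = 18.0 − 9.81 = 8.190 kN/m³. Depth below WT = 5.9 m.
σ'_h at WT = K_a γ d_w = 8.172 kPa; at base = 8.172 + K_a γ' × 5.9 = 22.42 kPa.
P₁ (0–1.8 m) = ½×8.172×1.8 = 7.355. P₂ (1.8–7.7 m) = ½(8.172+22.42)×5.9 = 90.24.
P_w = ½ γ_w h₂² = 0.5×9.81×5.9² = 170.7. Total = 7.355+90.24+170.7 = 268.3 kN/m.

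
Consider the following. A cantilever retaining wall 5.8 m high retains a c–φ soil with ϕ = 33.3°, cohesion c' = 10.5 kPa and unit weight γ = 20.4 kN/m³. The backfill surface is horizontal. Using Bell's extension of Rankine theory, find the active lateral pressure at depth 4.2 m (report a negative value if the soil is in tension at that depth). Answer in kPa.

13.6 kPa

K_a = (1 − sin φ)/(1 + sin φ) = 0.2911.
σ_a = K_a γ z − 2c√K_a = 0.2911×20.4×4.2 − 2×10.5×0.5396 = 13.61 kPa.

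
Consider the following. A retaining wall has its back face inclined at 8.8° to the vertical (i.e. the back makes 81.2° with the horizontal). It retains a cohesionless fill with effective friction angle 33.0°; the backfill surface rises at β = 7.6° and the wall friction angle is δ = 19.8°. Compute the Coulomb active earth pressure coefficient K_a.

K_a = sin²(α+φ) / [sin²α · sin(α−δ) · (1 + √{sin(φ+δ)sin(φ−β) / (sin(α−δ)sin(α+β))})²].
With α = 81.2°, φ = 33.0°, δ = 19.8°, β = 7.6°: K_a = 0.3680.

0.368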